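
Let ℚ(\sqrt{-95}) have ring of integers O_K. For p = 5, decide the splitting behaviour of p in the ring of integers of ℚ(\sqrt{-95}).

ramified — (5) = 𝔭²

Since -95 ≡ 1 mod 4, the ring of integers is ℤ[(1+√-95)/2] with discriminant -95.
disc(K) = -95 = 5·(-19), so p = 5 is ramified.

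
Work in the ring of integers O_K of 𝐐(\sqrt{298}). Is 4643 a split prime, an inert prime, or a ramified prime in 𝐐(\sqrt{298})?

Since 298 ≢ 1 mod 4, the ring of integers is ℤ[√298] with discriminant 4·298 = 1192.
4643 ∤ 1192, so 4643 is unramified.
Euler's criterion: 298^2321 mod 4643 = 4642. Thus (298|4643) = -1.
Legendre symbol -1 ⇒ 4643 is inert.

inert — (4643) stays prime in O_K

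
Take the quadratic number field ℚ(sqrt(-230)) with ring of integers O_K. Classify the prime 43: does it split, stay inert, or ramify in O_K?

d = -230 ≡ 2 (mod 4), so O_K = ℤ[√-230] and disc(K) = 4d = -920.
Since gcd(43, -920) = 1 the prime 43 does not ramify.
(-230/43) = 28^21 mod 43 = 42, giving Legendre symbol -1.
(-230/43) = -1, so 43 is inert.

remains prime (inert)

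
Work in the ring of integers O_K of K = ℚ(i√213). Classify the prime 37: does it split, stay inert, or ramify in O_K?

splits completely

-213 mod 4 = 3, hence disc K = 4·(-213) = -852 and O_K = ℤ[√-213].
disc(K) = -852 is not divisible by 37; 37 is unramified.
(-213/37) = 9^18 mod 37 = 1, giving Legendre symbol 1.
Legendre symbol 1 ⇒ 37 is split.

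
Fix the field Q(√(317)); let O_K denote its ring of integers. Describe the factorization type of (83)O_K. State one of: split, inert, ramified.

p splits

Since 317 ≡ 1 mod 4, the ring of integers is ℤ[(1+√317)/2] with discriminant 317.
Since gcd(83, 317) = 1 the prime 83 does not ramify.
Euler's criterion: 317^41 mod 83 = 1. Thus (317|83) = 1.
d is a quadratic residue mod p, hence 83 splits in O_K.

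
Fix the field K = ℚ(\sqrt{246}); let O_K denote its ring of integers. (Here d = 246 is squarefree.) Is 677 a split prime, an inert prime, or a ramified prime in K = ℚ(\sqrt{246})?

p splits

246 mod 4 = 2, hence disc K = 4·246 = 984 and O_K = ℤ[√246].
677 ∤ 984, so 677 is unramified.
(246/677) = 246^338 mod 677 = 1, giving Legendre symbol 1.
Legendre symbol 1 ⇒ 677 is split.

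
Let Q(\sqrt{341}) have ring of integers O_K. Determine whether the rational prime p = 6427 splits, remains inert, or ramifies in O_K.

341 mod 4 = 1, hence disc K = 341 and O_K = ℤ[(1+√341)/2].
6427 ∤ 341, so 6427 is unramified.
Euler's criterion: 341^3213 mod 6427 = 1. Thus (341|6427) = 1.
Legendre symbol 1 ⇒ 6427 is split.

split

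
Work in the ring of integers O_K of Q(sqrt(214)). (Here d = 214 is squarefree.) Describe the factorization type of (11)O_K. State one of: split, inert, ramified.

d = 214 ≡ 2 (mod 4), so O_K = ℤ[√214] and disc(K) = 4d = 856.
disc(K) = 856 is not divisible by 11; 11 is unramified.
Legendre symbol by Euler's criterion: (214/11) ≡ 214^5 ≡ 1 (mod 11), i.e. (214/11) = 1.
Legendre symbol 1 ⇒ 11 is split.

11 splits in O_K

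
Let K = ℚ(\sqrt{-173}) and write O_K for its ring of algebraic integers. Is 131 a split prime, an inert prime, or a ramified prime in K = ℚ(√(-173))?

split — (131) = 𝔭₁𝔭₂ with 𝔭₁ ≠ 𝔭₂

-173 mod 4 = 3, hence disc K = 4·(-173) = -692 and O_K = ℤ[√-173].
disc(K) = -692 is not divisible by 131; 131 is unramified.
Euler's criterion: (-173)^65 mod 131 = 1. Thus (-173|131) = 1.
Legendre symbol 1 ⇒ 131 is split.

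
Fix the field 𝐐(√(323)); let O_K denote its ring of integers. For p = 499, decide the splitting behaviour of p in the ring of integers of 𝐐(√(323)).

split — (499) = 𝔭₁𝔭₂ with 𝔭₁ ≠ 𝔭₂

Since 323 ≢ 1 mod 4, the ring of integers is ℤ[√323] with discriminant 4·323 = 1292.
disc(K) = 1292 is not divisible by 499; 499 is unramified.
(323/499) = 323^249 mod 499 = 1, giving Legendre symbol 1.
d is a quadratic residue mod p, hence 499 splits in O_K.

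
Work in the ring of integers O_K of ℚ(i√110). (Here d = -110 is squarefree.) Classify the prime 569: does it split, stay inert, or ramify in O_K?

Since -110 ≢ 1 mod 4, the ring of integers is ℤ[√-110] with discriminant 4·(-110) = -440.
disc(K) = -440 is not divisible by 569; 569 is unramified.
(-110/569) = 459^284 mod 569 = 568, giving Legendre symbol -1.
d is a non-residue mod p, hence 569 remains inert in O_K.

inert — (569) stays prime in O_K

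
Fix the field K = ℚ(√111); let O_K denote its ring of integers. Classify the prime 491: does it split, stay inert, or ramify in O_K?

Since 111 ≢ 1 mod 4, the ring of integers is ℤ[√111] with discriminant 4·111 = 444.
Since gcd(491, 444) = 1 the prime 491 does not ramify.
(111/491) = 111^245 mod 491 = 1, giving Legendre symbol 1.
d is a quadratic residue mod p, hence 491 splits in O_K.

split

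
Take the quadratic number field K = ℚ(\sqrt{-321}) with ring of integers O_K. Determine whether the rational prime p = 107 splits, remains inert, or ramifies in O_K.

ramified

-321 mod 4 = 3, hence disc K = 4·(-321) = -1284 and O_K = ℤ[√-321].
disc(K) = -1284 = 107·(-12), so p = 107 is ramified.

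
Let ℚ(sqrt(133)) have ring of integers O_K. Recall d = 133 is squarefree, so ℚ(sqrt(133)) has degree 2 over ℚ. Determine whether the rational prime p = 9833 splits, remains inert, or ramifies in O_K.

Since 133 ≡ 1 mod 4, the ring of integers is ℤ[(1+√133)/2] with discriminant 133.
9833 ∤ 133, so 9833 is unramified.
Euler's criterion: 133^4916 mod 9833 = 1. Thus (133|9833) = 1.
d is a quadratic residue mod p, hence 9833 splits in O_K.

9833 splits in O_K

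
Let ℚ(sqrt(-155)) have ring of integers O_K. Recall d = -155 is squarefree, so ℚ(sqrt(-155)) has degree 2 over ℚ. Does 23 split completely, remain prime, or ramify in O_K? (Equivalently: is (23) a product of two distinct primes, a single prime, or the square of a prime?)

-155 mod 4 = 1, hence disc K = -155 and O_K = ℤ[(1+√-155)/2].
disc(K) = -155 is not divisible by 23; 23 is unramified.
Compute (-155/23) via Euler: 6^((23-1)/2) mod 23 = 1, so (-155/23) = 1.
(-155/23) = 1, so 23 splits.

23 splits in O_K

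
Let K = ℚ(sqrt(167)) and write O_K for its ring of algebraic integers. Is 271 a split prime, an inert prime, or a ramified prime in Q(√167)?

167 mod 4 = 3, hence disc K = 4·167 = 668 and O_K = ℤ[√167].
271 ∤ 668, so 271 is unramified.
Euler's criterion: 167^135 mod 271 = 1. Thus (167|271) = 1.
d is a quadratic residue mod p, hence 271 splits in O_K.

p splits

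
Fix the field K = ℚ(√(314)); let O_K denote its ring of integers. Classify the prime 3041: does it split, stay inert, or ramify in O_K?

split

d = 314 ≡ 2 (mod 4), so O_K = ℤ[√314] and disc(K) = 4d = 1256.
3041 ∤ 1256, so 3041 is unramified.
Legendre symbol by Euler's criterion: (314/3041) ≡ 314^1520 ≡ 1 (mod 3041), i.e. (314/3041) = 1.
(314/3041) = 1, so 3041 splits.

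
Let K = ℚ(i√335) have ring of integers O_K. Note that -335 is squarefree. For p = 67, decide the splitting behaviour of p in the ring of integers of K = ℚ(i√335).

ramified

Since -335 ≡ 1 mod 4, the ring of integers is ℤ[(1+√-335)/2] with discriminant -335.
67 divides disc(K) = -335, so 67 ramifies.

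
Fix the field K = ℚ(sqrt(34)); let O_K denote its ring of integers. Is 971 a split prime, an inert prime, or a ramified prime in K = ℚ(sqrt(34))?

971 remains inert

34 mod 4 = 2, hence disc K = 4·34 = 136 and O_K = ℤ[√34].
Since gcd(971, 136) = 1 the prime 971 does not ramify.
Compute (34/971) via Euler: 34^((971-1)/2) mod 971 = 970, so (34/971) = -1.
(34/971) = -1, so 971 is inert.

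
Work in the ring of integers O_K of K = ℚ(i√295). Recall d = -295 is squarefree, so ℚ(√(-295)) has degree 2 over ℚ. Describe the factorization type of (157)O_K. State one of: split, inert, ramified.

157 splits in O_K

d = -295 ≡ 1 (mod 4), so O_K = ℤ[(1+√-295)/2] and disc(K) = d = -295.
disc(K) = -295 is not divisible by 157; 157 is unramified.
Euler's criterion: (-295)^78 mod 157 = 1. Thus (-295|157) = 1.
Legendre symbol 1 ⇒ 157 is split.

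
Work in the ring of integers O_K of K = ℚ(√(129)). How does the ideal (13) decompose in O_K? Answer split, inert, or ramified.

Since 129 ≡ 1 mod 4, the ring of integers is ℤ[(1+√129)/2] with discriminant 129.
Since gcd(13, 129) = 1 the prime 13 does not ramify.
Compute (129/13) via Euler: 12^((13-1)/2) mod 13 = 1, so (129/13) = 1.
Legendre symbol 1 ⇒ 13 is split.

p splits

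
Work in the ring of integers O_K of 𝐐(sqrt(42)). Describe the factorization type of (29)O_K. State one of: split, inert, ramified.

split

Since 42 ≢ 1 mod 4, the ring of integers is ℤ[√42] with discriminant 4·42 = 168.
disc(K) = 168 is not divisible by 29; 29 is unramified.
Euler's criterion: 42^14 mod 29 = 1. Thus (42|29) = 1.
Legendre symbol 1 ⇒ 29 is split.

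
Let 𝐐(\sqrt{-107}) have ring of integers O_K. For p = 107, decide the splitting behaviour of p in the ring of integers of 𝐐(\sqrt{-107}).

Since -107 ≡ 1 mod 4, the ring of integers is ℤ[(1+√-107)/2] with discriminant -107.
Ramification test: 107 | -107. The prime 107 ramifies in K.

p ramifies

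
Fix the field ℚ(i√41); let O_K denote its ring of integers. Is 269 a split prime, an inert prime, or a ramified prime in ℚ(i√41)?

splits completely

-41 mod 4 = 3, hence disc K = 4·(-41) = -164 and O_K = ℤ[√-41].
269 ∤ -164, so 269 is unramified.
(-41/269) = 228^134 mod 269 = 1, giving Legendre symbol 1.
d is a quadratic residue mod p, hence 269 splits in O_K.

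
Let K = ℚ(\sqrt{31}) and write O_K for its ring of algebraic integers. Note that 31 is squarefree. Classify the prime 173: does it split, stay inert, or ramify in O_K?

splits completely

31 mod 4 = 3, hence disc K = 4·31 = 124 and O_K = ℤ[√31].
disc(K) = 124 is not divisible by 173; 173 is unramified.
Euler's criterion: 31^86 mod 173 = 1. Thus (31|173) = 1.
(31/173) = 1, so 173 splits.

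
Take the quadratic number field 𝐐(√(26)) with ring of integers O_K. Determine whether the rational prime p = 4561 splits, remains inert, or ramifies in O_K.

p is inert

d = 26 ≡ 2 (mod 4), so O_K = ℤ[√26] and disc(K) = 4d = 104.
disc(K) = 104 is not divisible by 4561; 4561 is unramified.
Euler's criterion: 26^2280 mod 4561 = 4560. Thus (26|4561) = -1.
Legendre symbol -1 ⇒ 4561 is inert.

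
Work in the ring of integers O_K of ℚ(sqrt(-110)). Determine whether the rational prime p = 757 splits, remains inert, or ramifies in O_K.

d = -110 ≡ 2 (mod 4), so O_K = ℤ[√-110] and disc(K) = 4d = -440.
Since gcd(757, -440) = 1 the prime 757 does not ramify.
Compute (-110/757) via Euler: 647^((757-1)/2) mod 757 = 1, so (-110/757) = 1.
Legendre symbol 1 ⇒ 757 is split.

757 splits in O_K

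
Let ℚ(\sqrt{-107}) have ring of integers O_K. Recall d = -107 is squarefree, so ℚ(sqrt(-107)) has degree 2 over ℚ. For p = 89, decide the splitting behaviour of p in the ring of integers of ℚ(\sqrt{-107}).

splits completely

-107 mod 4 = 1, hence disc K = -107 and O_K = ℤ[(1+√-107)/2].
Since gcd(89, -107) = 1 the prime 89 does not ramify.
Legendre symbol by Euler's criterion: (-107/89) ≡ (-107)^44 ≡ 1 (mod 89), i.e. (-107/89) = 1.
(-107/89) = 1, so 89 splits.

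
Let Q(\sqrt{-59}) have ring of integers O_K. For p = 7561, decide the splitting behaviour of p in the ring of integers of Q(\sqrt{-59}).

Since -59 ≡ 1 mod 4, the ring of integers is ℤ[(1+√-59)/2] with discriminant -59.
Since gcd(7561, -59) = 1 the prime 7561 does not ramify.
(-59/7561) = 7502^3780 mod 7561 = 1, giving Legendre symbol 1.
(-59/7561) = 1, so 7561 splits.

7561 splits in O_K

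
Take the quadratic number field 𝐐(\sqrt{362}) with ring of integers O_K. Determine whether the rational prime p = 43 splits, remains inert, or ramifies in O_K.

remains prime (inert)

Since 362 ≢ 1 mod 4, the ring of integers is ℤ[√362] with discriminant 4·362 = 1448.
disc(K) = 1448 is not divisible by 43; 43 is unramified.
(362/43) = 18^21 mod 43 = 42, giving Legendre symbol -1.
d is a non-residue mod p, hence 43 remains inert in O_K.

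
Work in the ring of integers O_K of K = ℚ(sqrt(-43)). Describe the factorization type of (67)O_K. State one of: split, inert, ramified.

splits completely

Since -43 ≡ 1 mod 4, the ring of integers is ℤ[(1+√-43)/2] with discriminant -43.
disc(K) = -43 is not divisible by 67; 67 is unramified.
Euler's criterion: (-43)^33 mod 67 = 1. Thus (-43|67) = 1.
Legendre symbol 1 ⇒ 67 is split.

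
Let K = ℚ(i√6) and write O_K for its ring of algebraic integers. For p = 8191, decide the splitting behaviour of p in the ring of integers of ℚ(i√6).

d = -6 ≡ 2 (mod 4), so O_K = ℤ[√-6] and disc(K) = 4d = -24.
disc(K) = -24 is not divisible by 8191; 8191 is unramified.
Compute (-6/8191) via Euler: 8185^((8191-1)/2) mod 8191 = 1, so (-6/8191) = 1.
(-6/8191) = 1, so 8191 splits.

p splits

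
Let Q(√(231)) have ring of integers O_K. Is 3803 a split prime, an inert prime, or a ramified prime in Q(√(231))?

p is inert

Since 231 ≢ 1 mod 4, the ring of integers is ℤ[√231] with discriminant 4·231 = 924.
Since gcd(3803, 924) = 1 the prime 3803 does not ramify.
Compute (231/3803) via Euler: 231^((3803-1)/2) mod 3803 = 3802, so (231/3803) = -1.
(231/3803) = -1, so 3803 is inert.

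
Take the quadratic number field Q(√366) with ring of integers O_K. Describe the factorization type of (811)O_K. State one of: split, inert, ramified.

366 mod 4 = 2, hence disc K = 4·366 = 1464 and O_K = ℤ[√366].
disc(K) = 1464 is not divisible by 811; 811 is unramified.
Euler's criterion: 366^405 mod 811 = 810. Thus (366|811) = -1.
Legendre symbol -1 ⇒ 811 is inert.

inert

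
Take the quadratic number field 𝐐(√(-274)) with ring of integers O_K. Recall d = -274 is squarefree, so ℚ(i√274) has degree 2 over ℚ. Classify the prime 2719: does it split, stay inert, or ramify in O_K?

Since -274 ≢ 1 mod 4, the ring of integers is ℤ[√-274] with discriminant 4·(-274) = -1096.
Since gcd(2719, -1096) = 1 the prime 2719 does not ramify.
Euler's criterion: (-274)^1359 mod 2719 = 1. Thus (-274|2719) = 1.
d is a quadratic residue mod p, hence 2719 splits in O_K.

split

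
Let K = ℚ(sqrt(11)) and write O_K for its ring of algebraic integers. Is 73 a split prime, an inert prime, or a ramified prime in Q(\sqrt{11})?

inert

Since 11 ≢ 1 mod 4, the ring of integers is ℤ[√11] with discriminant 4·11 = 44.
Since gcd(73, 44) = 1 the prime 73 does not ramify.
(11/73) = 11^36 mod 73 = 72, giving Legendre symbol -1.
d is a non-residue mod p, hence 73 remains inert in O_K.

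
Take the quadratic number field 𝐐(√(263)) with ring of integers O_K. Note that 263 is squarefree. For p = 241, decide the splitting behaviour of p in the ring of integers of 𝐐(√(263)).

263 mod 4 = 3, hence disc K = 4·263 = 1052 and O_K = ℤ[√263].
241 ∤ 1052, so 241 is unramified.
Legendre symbol by Euler's criterion: (263/241) ≡ 263^120 ≡ 240 (mod 241), i.e. (263/241) = -1.
Legendre symbol -1 ⇒ 241 is inert.

p is inert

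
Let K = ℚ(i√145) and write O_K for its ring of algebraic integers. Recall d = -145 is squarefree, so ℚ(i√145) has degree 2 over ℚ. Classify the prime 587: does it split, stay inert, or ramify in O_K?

-145 mod 4 = 3, hence disc K = 4·(-145) = -580 and O_K = ℤ[√-145].
Since gcd(587, -580) = 1 the prime 587 does not ramify.
(-145/587) = 442^293 mod 587 = 1, giving Legendre symbol 1.
(-145/587) = 1, so 587 splits.

split — (587) = 𝔭₁𝔭₂ with 𝔭₁ ≠ 𝔭₂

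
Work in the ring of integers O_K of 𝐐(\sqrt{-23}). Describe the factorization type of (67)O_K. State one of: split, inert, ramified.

inert

-23 mod 4 = 1, hence disc K = -23 and O_K = ℤ[(1+√-23)/2].
67 ∤ -23, so 67 is unramified.
Euler's criterion: (-23)^33 mod 67 = 66. Thus (-23|67) = -1.
Legendre symbol -1 ⇒ 67 is inert.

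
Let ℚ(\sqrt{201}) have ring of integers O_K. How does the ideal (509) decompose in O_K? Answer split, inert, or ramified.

inert — (509) stays prime in O_K

d = 201 ≡ 1 (mod 4), so O_K = ℤ[(1+√201)/2] and disc(K) = d = 201.
Since gcd(509, 201) = 1 the prime 509 does not ramify.
Euler's criterion: 201^254 mod 509 = 508. Thus (201|509) = -1.
d is a non-residue mod p, hence 509 remains inert in O_K.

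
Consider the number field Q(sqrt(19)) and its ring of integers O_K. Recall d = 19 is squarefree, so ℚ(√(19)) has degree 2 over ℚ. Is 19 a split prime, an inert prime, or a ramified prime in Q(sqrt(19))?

19 mod 4 = 3, hence disc K = 4·19 = 76 and O_K = ℤ[√19].
Ramification test: 19 | 76. The prime 19 ramifies in K.

ramified — (19) = 𝔭²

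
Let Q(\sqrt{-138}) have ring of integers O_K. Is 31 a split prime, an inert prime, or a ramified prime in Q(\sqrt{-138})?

-138 mod 4 = 2, hence disc K = 4·(-138) = -552 and O_K = ℤ[√-138].
Since gcd(31, -552) = 1 the prime 31 does not ramify.
Legendre symbol by Euler's criterion: (-138/31) ≡ (-138)^15 ≡ 30 (mod 31), i.e. (-138/31) = -1.
d is a non-residue mod p, hence 31 remains inert in O_K.

p is inert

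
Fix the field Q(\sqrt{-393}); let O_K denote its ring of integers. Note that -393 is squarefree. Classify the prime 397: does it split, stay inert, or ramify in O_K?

-393 mod 4 = 3, hence disc K = 4·(-393) = -1572 and O_K = ℤ[√-393].
397 ∤ -1572, so 397 is unramified.
(-393/397) = 4^198 mod 397 = 1, giving Legendre symbol 1.
d is a quadratic residue mod p, hence 397 splits in O_K.

split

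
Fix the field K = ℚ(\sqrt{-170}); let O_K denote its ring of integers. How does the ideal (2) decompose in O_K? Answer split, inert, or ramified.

p ramifies

d = -170 ≡ 2 (mod 4), so O_K = ℤ[√-170] and disc(K) = 4d = -680.
disc(K) = -680 = 2·(-340), so p = 2 is ramified.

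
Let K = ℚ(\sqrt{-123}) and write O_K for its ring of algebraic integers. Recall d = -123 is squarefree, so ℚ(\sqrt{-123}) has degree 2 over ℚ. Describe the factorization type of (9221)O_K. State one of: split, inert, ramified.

inert

-123 mod 4 = 1, hence disc K = -123 and O_K = ℤ[(1+√-123)/2].
disc(K) = -123 is not divisible by 9221; 9221 is unramified.
(-123/9221) = 9098^4610 mod 9221 = 9220, giving Legendre symbol -1.
d is a non-residue mod p, hence 9221 remains inert in O_K.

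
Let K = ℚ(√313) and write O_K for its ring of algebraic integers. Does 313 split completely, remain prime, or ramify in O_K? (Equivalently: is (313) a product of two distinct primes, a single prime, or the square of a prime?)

ramifies in O_K

d = 313 ≡ 1 (mod 4), so O_K = ℤ[(1+√313)/2] and disc(K) = d = 313.
Ramification test: 313 | 313. The prime 313 ramifies in K.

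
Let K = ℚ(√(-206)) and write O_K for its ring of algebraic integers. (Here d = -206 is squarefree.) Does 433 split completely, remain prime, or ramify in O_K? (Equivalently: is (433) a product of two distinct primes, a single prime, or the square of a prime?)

d = -206 ≡ 2 (mod 4), so O_K = ℤ[√-206] and disc(K) = 4d = -824.
433 ∤ -824, so 433 is unramified.
Euler's criterion: (-206)^216 mod 433 = 432. Thus (-206|433) = -1.
d is a non-residue mod p, hence 433 remains inert in O_K.

p is inert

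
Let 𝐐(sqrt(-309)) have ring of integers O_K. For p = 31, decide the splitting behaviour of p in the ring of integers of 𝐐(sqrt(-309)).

splits completely

Since -309 ≢ 1 mod 4, the ring of integers is ℤ[√-309] with discriminant 4·(-309) = -1236.
Since gcd(31, -1236) = 1 the prime 31 does not ramify.
Euler's criterion: (-309)^15 mod 31 = 1. Thus (-309|31) = 1.
d is a quadratic residue mod p, hence 31 splits in O_K.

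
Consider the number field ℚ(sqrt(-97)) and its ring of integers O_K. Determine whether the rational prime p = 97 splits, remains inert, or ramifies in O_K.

Since -97 ≢ 1 mod 4, the ring of integers is ℤ[√-97] with discriminant 4·(-97) = -388.
disc(K) = -388 = 97·(-4), so p = 97 is ramified.

ramified — (97) = 𝔭²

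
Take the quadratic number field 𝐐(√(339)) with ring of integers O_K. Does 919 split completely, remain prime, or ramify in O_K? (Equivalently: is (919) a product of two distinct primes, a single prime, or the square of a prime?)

Since 339 ≢ 1 mod 4, the ring of integers is ℤ[√339] with discriminant 4·339 = 1356.
disc(K) = 1356 is not divisible by 919; 919 is unramified.
Legendre symbol by Euler's criterion: (339/919) ≡ 339^459 ≡ 918 (mod 919), i.e. (339/919) = -1.
(339/919) = -1, so 919 is inert.

919 remains inert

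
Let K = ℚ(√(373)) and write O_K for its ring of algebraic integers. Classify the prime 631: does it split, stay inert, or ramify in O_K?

631 splits in O_K

373 mod 4 = 1, hence disc K = 373 and O_K = ℤ[(1+√373)/2].
disc(K) = 373 is not divisible by 631; 631 is unramified.
Legendre symbol by Euler's criterion: (373/631) ≡ 373^315 ≡ 1 (mod 631), i.e. (373/631) = 1.
Legendre symbol 1 ⇒ 631 is split.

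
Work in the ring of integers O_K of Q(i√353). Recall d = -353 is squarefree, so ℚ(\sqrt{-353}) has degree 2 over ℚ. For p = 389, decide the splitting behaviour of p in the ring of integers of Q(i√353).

389 splits in O_K

-353 mod 4 = 3, hence disc K = 4·(-353) = -1412 and O_K = ℤ[√-353].
389 ∤ -1412, so 389 is unramified.
Compute (-353/389) via Euler: 36^((389-1)/2) mod 389 = 1, so (-353/389) = 1.
d is a quadratic residue mod p, hence 389 splits in O_K.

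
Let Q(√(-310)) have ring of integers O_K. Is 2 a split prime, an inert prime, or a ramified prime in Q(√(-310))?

Since -310 ≢ 1 mod 4, the ring of integers is ℤ[√-310] with discriminant 4·(-310) = -1240.
Ramification test: 2 | -1240. The prime 2 ramifies in K.

ramified — (2) = 𝔭²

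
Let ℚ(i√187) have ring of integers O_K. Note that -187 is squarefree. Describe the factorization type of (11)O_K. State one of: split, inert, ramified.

ramified

-187 mod 4 = 1, hence disc K = -187 and O_K = ℤ[(1+√-187)/2].
Ramification test: 11 | -187. The prime 11 ramifies in K.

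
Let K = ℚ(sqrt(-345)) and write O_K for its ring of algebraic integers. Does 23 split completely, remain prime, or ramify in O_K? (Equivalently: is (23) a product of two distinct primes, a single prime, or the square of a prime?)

ramifies in O_K

-345 mod 4 = 3, hence disc K = 4·(-345) = -1380 and O_K = ℤ[√-345].
disc(K) = -1380 = 23·(-60), so p = 23 is ramified.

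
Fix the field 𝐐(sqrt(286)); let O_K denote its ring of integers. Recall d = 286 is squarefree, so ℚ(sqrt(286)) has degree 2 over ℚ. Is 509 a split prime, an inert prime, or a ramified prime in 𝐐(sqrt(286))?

d = 286 ≡ 2 (mod 4), so O_K = ℤ[√286] and disc(K) = 4d = 1144.
509 ∤ 1144, so 509 is unramified.
(286/509) = 286^254 mod 509 = 1, giving Legendre symbol 1.
Legendre symbol 1 ⇒ 509 is split.

splits completely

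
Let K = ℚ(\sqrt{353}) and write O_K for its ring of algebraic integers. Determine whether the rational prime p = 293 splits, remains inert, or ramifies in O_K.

353 mod 4 = 1, hence disc K = 353 and O_K = ℤ[(1+√353)/2].
293 ∤ 353, so 293 is unramified.
Legendre symbol by Euler's criterion: (353/293) ≡ 353^146 ≡ 1 (mod 293), i.e. (353/293) = 1.
Legendre symbol 1 ⇒ 293 is split.

split — (293) = 𝔭₁𝔭₂ with 𝔭₁ ≠ 𝔭₂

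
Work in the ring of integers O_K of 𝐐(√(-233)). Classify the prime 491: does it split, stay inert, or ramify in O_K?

-233 mod 4 = 3, hence disc K = 4·(-233) = -932 and O_K = ℤ[√-233].
491 ∤ -932, so 491 is unramified.
Compute (-233/491) via Euler: 258^((491-1)/2) mod 491 = 490, so (-233/491) = -1.
(-233/491) = -1, so 491 is inert.

491 remains inert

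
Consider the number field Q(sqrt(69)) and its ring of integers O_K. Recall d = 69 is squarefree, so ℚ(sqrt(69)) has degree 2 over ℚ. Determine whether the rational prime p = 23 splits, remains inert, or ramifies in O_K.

d = 69 ≡ 1 (mod 4), so O_K = ℤ[(1+√69)/2] and disc(K) = d = 69.
Ramification test: 23 | 69. The prime 23 ramifies in K.

ramifies in O_K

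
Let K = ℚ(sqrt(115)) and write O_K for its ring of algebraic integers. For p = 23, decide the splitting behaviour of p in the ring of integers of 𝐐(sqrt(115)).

115 mod 4 = 3, hence disc K = 4·115 = 460 and O_K = ℤ[√115].
23 divides disc(K) = 460, so 23 ramifies.

ramifies in O_K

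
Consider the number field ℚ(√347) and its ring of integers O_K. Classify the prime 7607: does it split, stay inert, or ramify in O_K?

d = 347 ≡ 3 (mod 4), so O_K = ℤ[√347] and disc(K) = 4d = 1388.
7607 ∤ 1388, so 7607 is unramified.
Euler's criterion: 347^3803 mod 7607 = 1. Thus (347|7607) = 1.
d is a quadratic residue mod p, hence 7607 splits in O_K.

split — (7607) = 𝔭₁𝔭₂ with 𝔭₁ ≠ 𝔭₂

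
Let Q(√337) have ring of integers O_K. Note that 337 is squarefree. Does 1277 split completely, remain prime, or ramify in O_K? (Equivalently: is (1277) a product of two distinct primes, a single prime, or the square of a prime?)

remains prime (inert)

337 mod 4 = 1, hence disc K = 337 and O_K = ℤ[(1+√337)/2].
Since gcd(1277, 337) = 1 the prime 1277 does not ramify.
Compute (337/1277) via Euler: 337^((1277-1)/2) mod 1277 = 1276, so (337/1277) = -1.
(337/1277) = -1, so 1277 is inert.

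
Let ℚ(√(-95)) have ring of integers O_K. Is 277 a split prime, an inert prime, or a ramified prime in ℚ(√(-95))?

Since -95 ≡ 1 mod 4, the ring of integers is ℤ[(1+√-95)/2] with discriminant -95.
Since gcd(277, -95) = 1 the prime 277 does not ramify.
Compute (-95/277) via Euler: 182^((277-1)/2) mod 277 = 276, so (-95/277) = -1.
(-95/277) = -1, so 277 is inert.

remains prime (inert)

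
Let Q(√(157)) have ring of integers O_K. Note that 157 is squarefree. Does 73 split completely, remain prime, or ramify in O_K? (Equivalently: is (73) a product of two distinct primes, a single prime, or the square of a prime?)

remains prime (inert)

157 mod 4 = 1, hence disc K = 157 and O_K = ℤ[(1+√157)/2].
Since gcd(73, 157) = 1 the prime 73 does not ramify.
Compute (157/73) via Euler: 11^((73-1)/2) mod 73 = 72, so (157/73) = -1.
d is a non-residue mod p, hence 73 remains inert in O_K.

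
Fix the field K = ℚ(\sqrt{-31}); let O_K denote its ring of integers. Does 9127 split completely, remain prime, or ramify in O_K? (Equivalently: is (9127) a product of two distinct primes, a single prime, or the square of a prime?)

inert

d = -31 ≡ 1 (mod 4), so O_K = ℤ[(1+√-31)/2] and disc(K) = d = -31.
disc(K) = -31 is not divisible by 9127; 9127 is unramified.
Euler's criterion: (-31)^4563 mod 9127 = 9126. Thus (-31|9127) = -1.
(-31/9127) = -1, so 9127 is inert.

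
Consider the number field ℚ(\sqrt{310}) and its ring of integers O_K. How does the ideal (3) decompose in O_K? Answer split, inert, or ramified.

split — (3) = 𝔭₁𝔭₂ with 𝔭₁ ≠ 𝔭₂

310 mod 4 = 2, hence disc K = 4·310 = 1240 and O_K = ℤ[√310].
disc(K) = 1240 is not divisible by 3; 3 is unramified.
(310/3) = 1^1 mod 3 = 1, giving Legendre symbol 1.
d is a quadratic residue mod p, hence 3 splits in O_K.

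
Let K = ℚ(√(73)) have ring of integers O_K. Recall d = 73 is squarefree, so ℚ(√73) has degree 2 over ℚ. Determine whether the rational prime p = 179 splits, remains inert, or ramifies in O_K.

179 remains inert

d = 73 ≡ 1 (mod 4), so O_K = ℤ[(1+√73)/2] and disc(K) = d = 73.
179 ∤ 73, so 179 is unramified.
Legendre symbol by Euler's criterion: (73/179) ≡ 73^89 ≡ 178 (mod 179), i.e. (73/179) = -1.
d is a non-residue mod p, hence 179 remains inert in O_K.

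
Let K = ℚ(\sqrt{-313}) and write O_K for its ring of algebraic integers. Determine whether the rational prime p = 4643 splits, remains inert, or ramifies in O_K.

-313 mod 4 = 3, hence disc K = 4·(-313) = -1252 and O_K = ℤ[√-313].
4643 ∤ -1252, so 4643 is unramified.
Euler's criterion: (-313)^2321 mod 4643 = 4642. Thus (-313|4643) = -1.
Legendre symbol -1 ⇒ 4643 is inert.

inert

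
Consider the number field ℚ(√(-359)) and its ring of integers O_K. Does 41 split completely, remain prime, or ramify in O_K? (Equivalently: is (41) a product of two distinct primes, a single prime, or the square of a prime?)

split

d = -359 ≡ 1 (mod 4), so O_K = ℤ[(1+√-359)/2] and disc(K) = d = -359.
Since gcd(41, -359) = 1 the prime 41 does not ramify.
Legendre symbol by Euler's criterion: (-359/41) ≡ (-359)^20 ≡ 1 (mod 41), i.e. (-359/41) = 1.
(-359/41) = 1, so 41 splits.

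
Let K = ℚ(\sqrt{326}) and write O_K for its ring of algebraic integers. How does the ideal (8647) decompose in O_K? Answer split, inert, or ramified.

8647 splits in O_K

d = 326 ≡ 2 (mod 4), so O_K = ℤ[√326] and disc(K) = 4d = 1304.
disc(K) = 1304 is not divisible by 8647; 8647 is unramified.
Euler's criterion: 326^4323 mod 8647 = 1. Thus (326|8647) = 1.
Legendre symbol 1 ⇒ 8647 is split.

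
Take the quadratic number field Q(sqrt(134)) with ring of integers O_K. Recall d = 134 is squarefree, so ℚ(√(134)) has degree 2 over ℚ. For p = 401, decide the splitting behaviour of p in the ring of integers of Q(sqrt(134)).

inert — (401) stays prime in O_K

d = 134 ≡ 2 (mod 4), so O_K = ℤ[√134] and disc(K) = 4d = 536.
disc(K) = 536 is not divisible by 401; 401 is unramified.
Compute (134/401) via Euler: 134^((401-1)/2) mod 401 = 400, so (134/401) = -1.
d is a non-residue mod p, hence 401 remains inert in O_K.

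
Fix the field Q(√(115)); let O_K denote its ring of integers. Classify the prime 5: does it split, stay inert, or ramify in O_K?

Since 115 ≢ 1 mod 4, the ring of integers is ℤ[√115] with discriminant 4·115 = 460.
disc(K) = 460 = 5·92, so p = 5 is ramified.

ramifies in O_K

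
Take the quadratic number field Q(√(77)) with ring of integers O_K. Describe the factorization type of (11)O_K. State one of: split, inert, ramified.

ramified — (11) = 𝔭²

77 mod 4 = 1, hence disc K = 77 and O_K = ℤ[(1+√77)/2].
11 divides disc(K) = 77, so 11 ramifies.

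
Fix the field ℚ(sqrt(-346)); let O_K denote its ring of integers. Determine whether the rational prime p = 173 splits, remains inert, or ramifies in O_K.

ramified

Since -346 ≢ 1 mod 4, the ring of integers is ℤ[√-346] with discriminant 4·(-346) = -1384.
disc(K) = -1384 = 173·(-8), so p = 173 is ramified.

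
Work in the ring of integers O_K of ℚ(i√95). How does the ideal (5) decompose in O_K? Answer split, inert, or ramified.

-95 mod 4 = 1, hence disc K = -95 and O_K = ℤ[(1+√-95)/2].
5 divides disc(K) = -95, so 5 ramifies.

ramifies in O_K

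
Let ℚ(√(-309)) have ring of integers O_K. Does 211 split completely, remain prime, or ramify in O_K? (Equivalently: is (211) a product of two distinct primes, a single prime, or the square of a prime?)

d = -309 ≡ 3 (mod 4), so O_K = ℤ[√-309] and disc(K) = 4d = -1236.
disc(K) = -1236 is not divisible by 211; 211 is unramified.
(-309/211) = 113^105 mod 211 = 1, giving Legendre symbol 1.
d is a quadratic residue mod p, hence 211 splits in O_K.

splits completely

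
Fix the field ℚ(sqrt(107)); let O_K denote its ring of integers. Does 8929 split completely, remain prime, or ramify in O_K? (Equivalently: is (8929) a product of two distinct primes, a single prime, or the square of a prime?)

d = 107 ≡ 3 (mod 4), so O_K = ℤ[√107] and disc(K) = 4d = 428.
Since gcd(8929, 428) = 1 the prime 8929 does not ramify.
(107/8929) = 107^4464 mod 8929 = 1, giving Legendre symbol 1.
(107/8929) = 1, so 8929 splits.

split — (8929) = 𝔭₁𝔭₂ with 𝔭₁ ≠ 𝔭₂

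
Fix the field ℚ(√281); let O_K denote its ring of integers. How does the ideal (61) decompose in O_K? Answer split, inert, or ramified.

61 remains inert

Since 281 ≡ 1 mod 4, the ring of integers is ℤ[(1+√281)/2] with discriminant 281.
61 ∤ 281, so 61 is unramified.
Euler's criterion: 281^30 mod 61 = 60. Thus (281|61) = -1.
d is a non-residue mod p, hence 61 remains inert in O_K.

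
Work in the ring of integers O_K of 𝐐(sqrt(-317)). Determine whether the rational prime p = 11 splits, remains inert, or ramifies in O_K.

d = -317 ≡ 3 (mod 4), so O_K = ℤ[√-317] and disc(K) = 4d = -1268.
disc(K) = -1268 is not divisible by 11; 11 is unramified.
Compute (-317/11) via Euler: 2^((11-1)/2) mod 11 = 10, so (-317/11) = -1.
Legendre symbol -1 ⇒ 11 is inert.

inert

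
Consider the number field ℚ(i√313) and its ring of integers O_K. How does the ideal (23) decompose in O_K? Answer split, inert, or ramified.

p splits

Since -313 ≢ 1 mod 4, the ring of integers is ℤ[√-313] with discriminant 4·(-313) = -1252.
disc(K) = -1252 is not divisible by 23; 23 is unramified.
Legendre symbol by Euler's criterion: (-313/23) ≡ (-313)^11 ≡ 1 (mod 23), i.e. (-313/23) = 1.
(-313/23) = 1, so 23 splits.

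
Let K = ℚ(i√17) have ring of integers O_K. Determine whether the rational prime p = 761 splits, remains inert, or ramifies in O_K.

d = -17 ≡ 3 (mod 4), so O_K = ℤ[√-17] and disc(K) = 4d = -68.
disc(K) = -68 is not divisible by 761; 761 is unramified.
Compute (-17/761) via Euler: 744^((761-1)/2) mod 761 = 1, so (-17/761) = 1.
(-17/761) = 1, so 761 splits.

split — (761) = 𝔭₁𝔭₂ with 𝔭₁ ≠ 𝔭₂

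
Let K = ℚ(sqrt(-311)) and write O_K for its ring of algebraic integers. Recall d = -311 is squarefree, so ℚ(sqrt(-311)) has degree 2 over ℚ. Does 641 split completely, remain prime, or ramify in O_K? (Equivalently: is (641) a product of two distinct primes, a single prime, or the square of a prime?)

-311 mod 4 = 1, hence disc K = -311 and O_K = ℤ[(1+√-311)/2].
Since gcd(641, -311) = 1 the prime 641 does not ramify.
Compute (-311/641) via Euler: 330^((641-1)/2) mod 641 = 640, so (-311/641) = -1.
d is a non-residue mod p, hence 641 remains inert in O_K.

inert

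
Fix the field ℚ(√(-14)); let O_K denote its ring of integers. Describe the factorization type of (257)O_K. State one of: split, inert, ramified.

remains prime (inert)

Since -14 ≢ 1 mod 4, the ring of integers is ℤ[√-14] with discriminant 4·(-14) = -56.
Since gcd(257, -56) = 1 the prime 257 does not ramify.
Compute (-14/257) via Euler: 243^((257-1)/2) mod 257 = 256, so (-14/257) = -1.
(-14/257) = -1, so 257 is inert.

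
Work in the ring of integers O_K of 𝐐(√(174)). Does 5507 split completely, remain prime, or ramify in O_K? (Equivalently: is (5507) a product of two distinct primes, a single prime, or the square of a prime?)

d = 174 ≡ 2 (mod 4), so O_K = ℤ[√174] and disc(K) = 4d = 696.
Since gcd(5507, 696) = 1 the prime 5507 does not ramify.
(174/5507) = 174^2753 mod 5507 = 1, giving Legendre symbol 1.
Legendre symbol 1 ⇒ 5507 is split.

split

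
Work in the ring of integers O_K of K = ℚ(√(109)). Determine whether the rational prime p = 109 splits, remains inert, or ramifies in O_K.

ramifies in O_K

Since 109 ≡ 1 mod 4, the ring of integers is ℤ[(1+√109)/2] with discriminant 109.
109 divides disc(K) = 109, so 109 ramifies.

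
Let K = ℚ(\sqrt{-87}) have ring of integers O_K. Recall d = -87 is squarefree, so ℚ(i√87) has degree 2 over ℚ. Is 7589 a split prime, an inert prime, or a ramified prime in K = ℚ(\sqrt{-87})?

remains prime (inert)

d = -87 ≡ 1 (mod 4), so O_K = ℤ[(1+√-87)/2] and disc(K) = d = -87.
Since gcd(7589, -87) = 1 the prime 7589 does not ramify.
(-87/7589) = 7502^3794 mod 7589 = 7588, giving Legendre symbol -1.
d is a non-residue mod p, hence 7589 remains inert in O_K.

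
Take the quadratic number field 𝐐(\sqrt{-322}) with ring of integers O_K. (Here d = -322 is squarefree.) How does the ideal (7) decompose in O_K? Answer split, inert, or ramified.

-322 mod 4 = 2, hence disc K = 4·(-322) = -1288 and O_K = ℤ[√-322].
Ramification test: 7 | -1288. The prime 7 ramifies in K.

ramified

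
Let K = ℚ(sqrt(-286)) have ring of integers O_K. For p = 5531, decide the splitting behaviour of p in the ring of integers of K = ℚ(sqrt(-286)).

-286 mod 4 = 2, hence disc K = 4·(-286) = -1144 and O_K = ℤ[√-286].
5531 ∤ -1144, so 5531 is unramified.
Euler's criterion: (-286)^2765 mod 5531 = 1. Thus (-286|5531) = 1.
d is a quadratic residue mod p, hence 5531 splits in O_K.

split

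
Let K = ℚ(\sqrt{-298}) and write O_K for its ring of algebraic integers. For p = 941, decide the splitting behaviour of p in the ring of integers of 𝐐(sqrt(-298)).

remains prime (inert)

d = -298 ≡ 2 (mod 4), so O_K = ℤ[√-298] and disc(K) = 4d = -1192.
941 ∤ -1192, so 941 is unramified.
Legendre symbol by Euler's criterion: (-298/941) ≡ (-298)^470 ≡ 940 (mod 941), i.e. (-298/941) = -1.
(-298/941) = -1, so 941 is inert.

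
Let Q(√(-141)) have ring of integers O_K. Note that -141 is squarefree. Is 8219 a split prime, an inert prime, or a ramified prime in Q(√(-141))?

inert — (8219) stays prime in O_K

d = -141 ≡ 3 (mod 4), so O_K = ℤ[√-141] and disc(K) = 4d = -564.
Since gcd(8219, -564) = 1 the prime 8219 does not ramify.
Compute (-141/8219) via Euler: 8078^((8219-1)/2) mod 8219 = 8218, so (-141/8219) = -1.
Legendre symbol -1 ⇒ 8219 is inert.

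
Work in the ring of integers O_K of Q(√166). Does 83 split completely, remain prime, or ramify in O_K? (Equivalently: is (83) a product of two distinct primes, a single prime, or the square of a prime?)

ramified

d = 166 ≡ 2 (mod 4), so O_K = ℤ[√166] and disc(K) = 4d = 664.
disc(K) = 664 = 83·8, so p = 83 is ramified.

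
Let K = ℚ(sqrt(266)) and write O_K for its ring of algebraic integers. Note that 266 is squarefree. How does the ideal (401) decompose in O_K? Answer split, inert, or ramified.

266 mod 4 = 2, hence disc K = 4·266 = 1064 and O_K = ℤ[√266].
disc(K) = 1064 is not divisible by 401; 401 is unramified.
Compute (266/401) via Euler: 266^((401-1)/2) mod 401 = 400, so (266/401) = -1.
d is a non-residue mod p, hence 401 remains inert in O_K.

inert — (401) stays prime in O_K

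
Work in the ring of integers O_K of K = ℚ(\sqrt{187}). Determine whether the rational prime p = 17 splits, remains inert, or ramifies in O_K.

d = 187 ≡ 3 (mod 4), so O_K = ℤ[√187] and disc(K) = 4d = 748.
Ramification test: 17 | 748. The prime 17 ramifies in K.

ramified — (17) = 𝔭²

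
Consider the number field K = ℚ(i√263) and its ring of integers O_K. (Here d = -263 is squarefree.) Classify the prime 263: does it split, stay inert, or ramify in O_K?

-263 mod 4 = 1, hence disc K = -263 and O_K = ℤ[(1+√-263)/2].
disc(K) = -263 = 263·(-1), so p = 263 is ramified.

ramifies in O_K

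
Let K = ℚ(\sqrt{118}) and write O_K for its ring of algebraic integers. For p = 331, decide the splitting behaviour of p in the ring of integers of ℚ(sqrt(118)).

split — (331) = 𝔭₁𝔭₂ with 𝔭₁ ≠ 𝔭₂

118 mod 4 = 2, hence disc K = 4·118 = 472 and O_K = ℤ[√118].
disc(K) = 472 is not divisible by 331; 331 is unramified.
(118/331) = 118^165 mod 331 = 1, giving Legendre symbol 1.
d is a quadratic residue mod p, hence 331 splits in O_K.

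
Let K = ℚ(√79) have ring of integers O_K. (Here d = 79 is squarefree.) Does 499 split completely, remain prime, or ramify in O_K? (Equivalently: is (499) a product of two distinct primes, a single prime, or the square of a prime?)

inert — (499) stays prime in O_K

79 mod 4 = 3, hence disc K = 4·79 = 316 and O_K = ℤ[√79].
Since gcd(499, 316) = 1 the prime 499 does not ramify.
Compute (79/499) via Euler: 79^((499-1)/2) mod 499 = 498, so (79/499) = -1.
(79/499) = -1, so 499 is inert.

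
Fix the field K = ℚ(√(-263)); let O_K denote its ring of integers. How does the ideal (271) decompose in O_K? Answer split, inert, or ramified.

d = -263 ≡ 1 (mod 4), so O_K = ℤ[(1+√-263)/2] and disc(K) = d = -263.
disc(K) = -263 is not divisible by 271; 271 is unramified.
Legendre symbol by Euler's criterion: (-263/271) ≡ (-263)^135 ≡ 1 (mod 271), i.e. (-263/271) = 1.
d is a quadratic residue mod p, hence 271 splits in O_K.

271 splits in O_K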